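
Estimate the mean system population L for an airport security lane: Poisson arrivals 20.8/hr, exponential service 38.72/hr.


ρ = λ/μ = 20.8/38.72 = 0.5372
L = ρ/(1−ρ) = 0.5372/(1 − 0.5372) = 0.5372/0.4628 = 1.1607

Final: 1.1607


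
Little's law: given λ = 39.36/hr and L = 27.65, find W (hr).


W = L/λ = 27.65/39.36 = 0.7025 hr

Final: 0.7025 hr


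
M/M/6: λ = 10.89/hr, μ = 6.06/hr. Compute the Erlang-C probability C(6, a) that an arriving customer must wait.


a = λ/μ = 1.7970; ρ = a/6 = 0.2995
P₀ = 0.165663 (from M/M/c formula)
C(c,a) = [a^c/(c!(1−ρ))]·P₀ = [33.67686/(720·0.7005)]·0.165663
= 0.06677·0.165663 = 0.011062

Final: 0.011062


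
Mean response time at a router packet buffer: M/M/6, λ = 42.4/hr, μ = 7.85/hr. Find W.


a = 5.4013; ρ = 0.9002; P₀ = 0.002143
Lq = P₀·a^c·ρ/(c!(1−ρ)²) = 6.68151
Wq = Lq/λ = 6.68151/42.4 = 0.15758 hr
W = Wq + 1/μ = 0.15758 + 0.12739 = 0.28497 hr

Final: 0.28497 hr


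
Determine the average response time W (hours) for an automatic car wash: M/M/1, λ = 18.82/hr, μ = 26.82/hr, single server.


W = 1/(μ−λ) = 1/(26.82 − 18.82) = 1/8.00 = 0.1250 hr

Final: 0.1250 hr


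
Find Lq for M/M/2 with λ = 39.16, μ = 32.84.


a = λ/μ = 1.1924; ρ = a/2 = 0.5962
P₀ = 0.252957
Lq = P₀·a^c·ρ / (c!·(1−ρ)²) = 0.252957·1.42193·0.5962/(2·0.16303)
= 0.65769

Final: 0.65769


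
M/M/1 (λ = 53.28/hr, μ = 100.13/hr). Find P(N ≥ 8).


ρ = 53.28/100.13 = 0.5321
P(N ≥ n) = ρ^n = 0.5321^8 = 0.006427

Final: 0.006427


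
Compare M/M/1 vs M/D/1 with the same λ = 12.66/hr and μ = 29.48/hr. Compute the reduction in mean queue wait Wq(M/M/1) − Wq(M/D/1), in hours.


ρ = 12.66/29.48 = 0.4294
Wq(M/M/1) = ρ/(μ−λ) = 0.4294/16.82 = 0.02553 hr
Wq(M/D/1) = ρ/(2(μ−λ)) = 0.01277 hr
Savings = 0.02553 − 0.01277 = 0.01277 hr

Final: 0.01277 hr


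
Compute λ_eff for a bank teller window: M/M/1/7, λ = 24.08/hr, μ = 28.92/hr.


ρ = 0.8326; P_K = (1−ρ)ρ^7/(1−ρ^8) = 0.060387
λ_eff = λ(1 − P_K) = 24.08·(1 − 0.060387) = 24.08·0.939613 = 22.6259 /hr

Final: 22.6259 /hr


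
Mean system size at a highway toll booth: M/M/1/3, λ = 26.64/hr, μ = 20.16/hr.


ρ = 26.64/20.16 = 1.3214
L = ρ[1 − (K+1)ρ^K + Kρ^(K+1)] / [(1−ρ)(1−ρ^(K+1))]
Numerator: 1.3214·(1 − 4·2.307444 + 3·3.049122) = 1.212531
Denominator: (-0.3214)·(-2.049122) = 0.658646
L = 1.212531/0.658646 = 1.8409

Final: 1.8409


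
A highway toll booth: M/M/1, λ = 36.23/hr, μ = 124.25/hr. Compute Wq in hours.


ρ = 36.23/124.25 = 0.2916
Wq = ρ/(μ−λ) = 0.2916/(124.25 − 36.23) = 0.2916/88.02 = 0.003313 hr

Final: 0.003313 hr


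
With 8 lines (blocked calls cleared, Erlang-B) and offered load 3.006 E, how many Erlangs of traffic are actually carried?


B(8,3.006) = 0.008214 (Erlang-B)
Carried load = a(1 − B) = 3.006·(1 − 0.008214) = 3.006·0.991786 = 2.9813 E

Final: 2.9813 Erlangs


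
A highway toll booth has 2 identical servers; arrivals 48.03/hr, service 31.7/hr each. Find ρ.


ρ = λ/(cμ) = 48.03/(2·31.7) = 48.03/63.40 = 0.7576

Final: 0.7576


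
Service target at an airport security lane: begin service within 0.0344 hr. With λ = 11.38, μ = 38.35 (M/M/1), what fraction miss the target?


ρ = 11.38/38.35 = 0.2967
P(Wq > t) = ρ·e^{−(μ−λ)t} = 0.2967·e^{−0.9278}
= 0.2967·0.395435 = 0.117342

Final: 0.117342


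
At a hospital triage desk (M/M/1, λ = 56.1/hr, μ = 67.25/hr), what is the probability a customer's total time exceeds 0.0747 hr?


W ~ Exponential(μ−λ) for M/M/1.
μ − λ = 67.25 − 56.1 = 11.1500
P(W > t) = e^{−(μ−λ)t} = e^{−0.8329} = 0.434784

Final: 0.434784


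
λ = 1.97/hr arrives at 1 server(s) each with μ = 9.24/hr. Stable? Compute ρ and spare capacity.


Total capacity cμ = 1·9.24 = 9.24/hr
ρ = λ/(cμ) = 1.97/9.24 = 0.2132
Stable ⇔ ρ < 1: YES
Spare capacity = cμ − λ = 9.24 − 1.97 = 7.27/hr

Final: ρ = 0.2132; stable; margin = 7.27/hr


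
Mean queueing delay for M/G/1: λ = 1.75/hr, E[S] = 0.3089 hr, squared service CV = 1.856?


ρ = λ·E[S] = 1.75·0.3089 = 0.5406
E[S²] = E[S]²(1+C_s²) = 0.3089²·(1+1.856) = 0.272517
Wq = λ·E[S²]/(2(1−ρ)) = 1.75·0.272517/(2·0.4594) = 0.51902 hr

Final: 0.51902 hr


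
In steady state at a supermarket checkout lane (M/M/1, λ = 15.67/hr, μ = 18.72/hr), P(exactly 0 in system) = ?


ρ = 15.67/18.72 = 0.8371
P_n = (1−ρ)·ρ^n = (1 − 0.8371)·0.8371^0 = 0.1629·1.000000 = 0.162927

Final: 0.162927


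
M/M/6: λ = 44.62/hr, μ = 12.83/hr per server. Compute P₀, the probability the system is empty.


a = λ/μ = 44.62/12.83 = 3.4778; ρ = a/c = 0.5796
Σ_{k=0}^{5} a^k/k! (terms k=0..5) = 1.00000 + 3.47779 + 6.04750 + 7.01064 + 6.09537 + 4.23968 = 27.87098
Tail: a^6/(6!(1−ρ)) = 1769.36510/(720·0.4204) = 5.84594
P₀ = 1/(27.87098 + 5.84594) = 1/33.71692 = 0.029659

Final: 0.029659


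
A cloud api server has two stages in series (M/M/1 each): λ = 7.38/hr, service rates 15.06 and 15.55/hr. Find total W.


Each node sees arrival rate λ = 7.38/hr (tandem ⇒ throughput preserved).
W₁ = 1/(μ₁−λ) = 1/(15.06−7.38) = 0.13021 hr
W₂ = 1/(μ₂−λ) = 1/(15.55−7.38) = 0.12240 hr
W_total = W₁ + W₂ = 0.13021 + 0.12240 = 0.25261 hr

Final: 0.25261 hr


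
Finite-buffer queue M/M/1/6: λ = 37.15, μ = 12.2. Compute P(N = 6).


ρ = λ/μ = 37.15/12.2 = 3.0451
P_K = (1−ρ)ρ^K/(1−ρ^(K+1)) = (-2.0451·797.248892)/(1 − 2427.688225)
= -1630.439333/-2426.688225 = 0.671878

Final: 0.671878


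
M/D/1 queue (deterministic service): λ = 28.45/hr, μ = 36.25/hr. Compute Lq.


ρ = 28.45/36.25 = 0.7848
M/D/1: Lq = ρ²/(2(1−ρ)) = 0.6160/(2·0.2152) = 1.43130

Final: 1.43130


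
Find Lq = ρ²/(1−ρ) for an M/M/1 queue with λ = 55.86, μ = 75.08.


ρ = 55.86/75.08 = 0.7440
Lq = ρ²/(1−ρ) = 0.5535/0.2560 = 2.1623

Final: 2.1623


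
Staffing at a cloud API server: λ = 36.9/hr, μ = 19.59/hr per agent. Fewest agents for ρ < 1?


Stability requires cμ > λ ⇔ c > λ/μ.
λ/μ = 36.9/19.59 = 1.8836
Minimum integer c = ⌊1.8836⌋ + 1 = 2
Check: 2·19.59 = 39.18 > 36.9, while 1·19.59 = 19.59 ≤ 36.9

Final: 2 servers


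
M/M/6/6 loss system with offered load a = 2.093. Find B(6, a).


B(c,a) = (a^c/c!) / Σ_{k=0}^{c} a^k/k!
a^6/6! = 0.116757
Σ terms (k=0..6): 1.00000 + 2.09300 + 2.19032 + 1.52812 + 0.79959 + 0.33471 + 0.11676 = 8.062492
B = 0.116757/8.062492 = 0.014482

Final: 0.014482


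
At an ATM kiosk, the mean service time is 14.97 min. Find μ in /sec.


μ = 1/(service time) in consistent units.
1 second = 0.0166667 min, so μ = 0.0166667/14.97 = 0.001113 per second

Final: 0.001113 /sec


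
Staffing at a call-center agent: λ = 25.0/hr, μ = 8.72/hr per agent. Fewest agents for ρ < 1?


Stability requires cμ > λ ⇔ c > λ/μ.
λ/μ = 25.0/8.72 = 2.8670
Minimum integer c = ⌊2.8670⌋ + 1 = 3
Check: 3·8.72 = 26.16 > 25.0, while 2·8.72 = 17.44 ≤ 25.0

Final: 3 servers


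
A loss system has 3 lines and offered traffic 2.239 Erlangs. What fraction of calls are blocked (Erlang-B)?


B(c,a) = (a^c/c!) / Σ_{k=0}^{c} a^k/k!
a^3/3! = 1.870730
Σ terms (k=0..3): 1.00000 + 2.23900 + 2.50656 + 1.87073 = 7.616290
B = 1.870730/7.616290 = 0.245622

Final: 0.245622


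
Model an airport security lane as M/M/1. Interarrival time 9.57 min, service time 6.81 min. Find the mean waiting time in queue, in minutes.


λ = 60/9.57 = 6.2696 /hr
μ = 60/6.81 = 8.8106 /hr
ρ = λ/μ = 6.2696/8.8106 = 0.7116
Wq = ρ/(μ−λ) = 0.7116/(8.8106−6.2696) = 0.28005 hr
In minutes: 0.28005·60 = 16.803 min

Final: 16.803 min


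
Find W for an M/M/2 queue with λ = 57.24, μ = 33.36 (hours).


a = 1.7158; ρ = 0.8579; P₀ = 0.076476
Lq = P₀·a^c·ρ/(c!(1−ρ)²) = 4.78391
Wq = Lq/λ = 4.78391/57.24 = 0.08358 hr
W = Wq + 1/μ = 0.08358 + 0.02998 = 0.11355 hr

Final: 0.11355 hr


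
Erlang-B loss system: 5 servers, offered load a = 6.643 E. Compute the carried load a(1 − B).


B(5,6.643) = 0.402990 (Erlang-B)
Carried load = a(1 − B) = 6.643·(1 − 0.402990) = 6.643·0.597010 = 3.9659 E

Final: 3.9659 Erlangs


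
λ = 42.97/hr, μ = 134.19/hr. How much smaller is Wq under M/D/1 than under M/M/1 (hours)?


ρ = 42.97/134.19 = 0.3202
Wq(M/M/1) = ρ/(μ−λ) = 0.3202/91.22 = 0.003510 hr
Wq(M/D/1) = ρ/(2(μ−λ)) = 0.001755 hr
Savings = 0.003510 − 0.001755 = 0.001755 hr

Final: 0.001755 hr


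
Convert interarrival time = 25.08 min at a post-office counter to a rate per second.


λ = 1/(interarrival time) in consistent units.
1 second = 0.0166667 min, so λ = 0.0166667/25.08 = 0.0006645 per second

Final: 0.0006645 /sec


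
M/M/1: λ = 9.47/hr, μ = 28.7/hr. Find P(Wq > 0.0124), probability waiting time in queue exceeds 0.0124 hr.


ρ = 9.47/28.7 = 0.3300
P(Wq > t) = ρ·e^{−(μ−λ)t} = 0.3300·e^{−0.2385}
= 0.3300·0.787847 = 0.259962

Final: 0.259962


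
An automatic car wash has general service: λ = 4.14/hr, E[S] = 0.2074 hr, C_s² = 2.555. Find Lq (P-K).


ρ = λ·E[S] = 4.14·0.2074 = 0.8586
Lq = ρ²(1+C_s²)/(2(1−ρ)) = 0.7373·(1+2.555)/(2·0.1414)
= 0.7373·3.5550/0.2827 = 9.27020

Final: 9.27020


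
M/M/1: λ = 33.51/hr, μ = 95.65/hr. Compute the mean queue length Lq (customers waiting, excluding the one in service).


ρ = 33.51/95.65 = 0.3503
Lq = ρ²/(1−ρ) = 0.1227/0.6497 = 0.1889

Final: 0.1889


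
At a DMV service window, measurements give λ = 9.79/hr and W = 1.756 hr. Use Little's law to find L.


L = λW = 9.79·1.756 = 17.1912

Final: 17.1912


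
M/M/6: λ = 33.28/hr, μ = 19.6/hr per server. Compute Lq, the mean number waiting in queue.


a = λ/μ = 1.6980; ρ = a/6 = 0.2830
P₀ = 0.182958
Lq = P₀·a^c·ρ / (c!·(1−ρ)²) = 0.182958·23.96423·0.2830/(720·0.51410)
= 0.003352

Final: 0.003352


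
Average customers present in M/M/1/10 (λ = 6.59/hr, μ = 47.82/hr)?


ρ = 6.59/47.82 = 0.1378
L = ρ[1 − (K+1)ρ^K + Kρ^(K+1)] / [(1−ρ)(1−ρ^(K+1))]
Numerator: 0.1378·(1 − 11·0.000000002470 + 10·3.404e-10) = 0.137808
Denominator: (0.8622)·(1.000000) = 0.862192
L = 0.137808/0.862192 = 0.1598

Final: 0.1598


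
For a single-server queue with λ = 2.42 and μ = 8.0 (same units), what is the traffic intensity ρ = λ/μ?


ρ = λ/μ = 2.42/8.0 = 0.3025

Final: 0.3025


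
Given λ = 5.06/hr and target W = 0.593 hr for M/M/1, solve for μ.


W = 1/(μ−λ) ⇒ μ − λ = 1/W = 1/0.593 = 1.6863
μ = λ + 1/W = 5.06 + 1.6863 = 6.7463 per hr

Final: 6.7463 /hr


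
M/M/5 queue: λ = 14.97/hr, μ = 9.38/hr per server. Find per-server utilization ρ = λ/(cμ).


ρ = λ/(cμ) = 14.97/(5·9.38) = 14.97/46.90 = 0.3192

Final: 0.3192


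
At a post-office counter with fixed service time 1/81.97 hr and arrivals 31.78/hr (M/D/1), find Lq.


ρ = 31.78/81.97 = 0.3877
M/D/1: Lq = ρ²/(2(1−ρ)) = 0.1503/(2·0.6123) = 0.12275

Final: 0.12275


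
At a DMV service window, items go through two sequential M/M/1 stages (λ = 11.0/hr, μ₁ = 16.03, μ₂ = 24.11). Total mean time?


Each node sees arrival rate λ = 11.0/hr (tandem ⇒ throughput preserved).
W₁ = 1/(μ₁−λ) = 1/(16.03−11.0) = 0.19881 hr
W₂ = 1/(μ₂−λ) = 1/(24.11−11.0) = 0.07628 hr
W_total = W₁ + W₂ = 0.19881 + 0.07628 = 0.27508 hr

Final: 0.27508 hr


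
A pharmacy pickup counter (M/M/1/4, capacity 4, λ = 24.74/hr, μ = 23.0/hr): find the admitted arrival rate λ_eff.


ρ = 1.0757; P_K = (1−ρ)ρ^4/(1−ρ^5) = 0.230179
λ_eff = λ(1 − P_K) = 24.74·(1 − 0.230179) = 24.74·0.769821 = 19.0454 /hr

Final: 19.0454 /hr


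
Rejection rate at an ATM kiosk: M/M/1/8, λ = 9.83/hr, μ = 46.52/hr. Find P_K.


ρ = λ/μ = 9.83/46.52 = 0.2113
P_K = (1−ρ)ρ^K/(1−ρ^(K+1)) = (0.7887·0.000003975)/(1 − 0.0000008399)
= 0.000003135/0.999999 = 0.000003135

Final: 0.000003135


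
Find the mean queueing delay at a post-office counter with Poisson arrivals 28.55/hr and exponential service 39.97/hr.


ρ = 28.55/39.97 = 0.7143
Wq = ρ/(μ−λ) = 0.7143/(39.97 − 28.55) = 0.7143/11.42 = 0.06255 hr

Final: 0.06255 hr


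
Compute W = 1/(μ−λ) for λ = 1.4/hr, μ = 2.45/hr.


W = 1/(μ−λ) = 1/(2.45 − 1.4) = 1/1.05 = 0.9524 hr

Final: 0.9524 hr


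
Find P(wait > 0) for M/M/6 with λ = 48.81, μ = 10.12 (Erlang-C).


a = λ/μ = 4.8231; ρ = a/6 = 0.8039
P₀ = 0.005897 (from M/M/c formula)
C(c,a) = [a^c/(c!(1−ρ))]·P₀ = [12588.37787/(720·0.1961)]·0.005897
= 89.13685·0.005897 = 0.525606

Final: 0.525606


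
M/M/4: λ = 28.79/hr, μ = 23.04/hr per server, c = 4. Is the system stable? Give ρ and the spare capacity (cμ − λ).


Total capacity cμ = 4·23.04 = 92.16/hr
ρ = λ/(cμ) = 28.79/92.16 = 0.3124
Stable ⇔ ρ < 1: YES
Spare capacity = cμ − λ = 92.16 − 28.79 = 63.37/hr

Final: ρ = 0.3124; stable; margin = 63.37/hr


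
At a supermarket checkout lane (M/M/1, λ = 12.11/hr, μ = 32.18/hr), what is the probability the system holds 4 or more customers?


ρ = 12.11/32.18 = 0.3763
P(N ≥ n) = ρ^n = 0.3763^4 = 0.020055

Final: 0.020055


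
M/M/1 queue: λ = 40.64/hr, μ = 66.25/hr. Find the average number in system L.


ρ = λ/μ = 40.64/66.25 = 0.6134
L = ρ/(1−ρ) = 0.6134/(1 − 0.6134) = 0.6134/0.3866 = 1.5869

Final: 1.5869


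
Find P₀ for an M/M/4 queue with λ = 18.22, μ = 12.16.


a = λ/μ = 18.22/12.16 = 1.4984; ρ = a/c = 0.3746
Σ_{k=0}^{3} a^k/k! (terms k=0..3) = 1.00000 + 1.49836 + 1.12253 + 0.56065 = 4.18154
Tail: a^4/(4!(1−ρ)) = 5.04033/(24·0.6254) = 0.33580
P₀ = 1/(4.18154 + 0.33580) = 1/4.51734 = 0.221369

Final: 0.221369


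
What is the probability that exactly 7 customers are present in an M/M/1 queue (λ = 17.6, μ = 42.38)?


ρ = 17.6/42.38 = 0.4153
P_n = (1−ρ)·ρ^n = (1 − 0.4153)·0.4153^7 = 0.5847·0.002130 = 0.001246

Final: 0.001246


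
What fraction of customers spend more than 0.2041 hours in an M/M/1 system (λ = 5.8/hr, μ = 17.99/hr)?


W ~ Exponential(μ−λ) for M/M/1.
μ − λ = 17.99 − 5.8 = 12.1900
P(W > t) = e^{−(μ−λ)t} = e^{−2.4880} = 0.083078

Final: 0.083078


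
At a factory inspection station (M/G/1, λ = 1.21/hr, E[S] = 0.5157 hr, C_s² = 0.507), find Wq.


ρ = λ·E[S] = 1.21·0.5157 = 0.6240
E[S²] = E[S]²(1+C_s²) = 0.5157²·(1+0.507) = 0.400781
Wq = λ·E[S²]/(2(1−ρ)) = 1.21·0.400781/(2·0.3760) = 0.64487 hr

Final: 0.64487 hr


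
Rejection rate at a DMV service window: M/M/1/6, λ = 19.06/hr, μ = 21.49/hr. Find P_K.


ρ = λ/μ = 19.06/21.49 = 0.8869
P_K = (1−ρ)ρ^K/(1−ρ^(K+1)) = (0.1131·0.486764)/(1 − 0.431723)
= 0.055041/0.568277 = 0.096857

Final: 0.096857


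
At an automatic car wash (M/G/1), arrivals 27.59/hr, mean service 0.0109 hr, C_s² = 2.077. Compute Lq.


ρ = λ·E[S] = 27.59·0.0109 = 0.3007
Lq = ρ²(1+C_s²)/(2(1−ρ)) = 0.09044·(1+2.077)/(2·0.6993)
= 0.09044·3.0770/1.3985 = 0.19898

Final: 0.19898


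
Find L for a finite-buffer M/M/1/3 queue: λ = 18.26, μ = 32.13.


ρ = 18.26/32.13 = 0.5683
L = ρ[1 − (K+1)ρ^K + Kρ^(K+1)] / [(1−ρ)(1−ρ^(K+1))]
Numerator: 0.5683·(1 − 4·0.183557 + 3·0.104318) = 0.328901
Denominator: (0.4317)·(0.895682) = 0.386651
L = 0.328901/0.386651 = 0.8506

Final: 0.8506


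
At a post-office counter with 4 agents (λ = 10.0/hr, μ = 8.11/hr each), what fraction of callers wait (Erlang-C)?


a = λ/μ = 1.2330; ρ = a/4 = 0.3083
P₀ = 0.290281 (from M/M/c formula)
C(c,a) = [a^c/(c!(1−ρ))]·P₀ = [2.31162/(24·0.6917)]·0.290281
= 0.13924·0.290281 = 0.040419

Final: 0.040419


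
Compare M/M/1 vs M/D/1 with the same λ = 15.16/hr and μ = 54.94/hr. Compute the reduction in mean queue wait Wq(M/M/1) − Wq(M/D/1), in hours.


ρ = 15.16/54.94 = 0.2759
Wq(M/M/1) = ρ/(μ−λ) = 0.2759/39.78 = 0.006937 hr
Wq(M/D/1) = ρ/(2(μ−λ)) = 0.003468 hr
Savings = 0.006937 − 0.003468 = 0.003468 hr

Final: 0.003468 hr


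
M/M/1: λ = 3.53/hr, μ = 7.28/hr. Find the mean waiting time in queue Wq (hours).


ρ = 3.53/7.28 = 0.4849
Wq = ρ/(μ−λ) = 0.4849/(7.28 − 3.53) = 0.4849/3.75 = 0.1293 hr

Final: 0.1293 hr


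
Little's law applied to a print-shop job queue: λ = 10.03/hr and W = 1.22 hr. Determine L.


L = λW = 10.03·1.22 = 12.2366

Final: 12.2366


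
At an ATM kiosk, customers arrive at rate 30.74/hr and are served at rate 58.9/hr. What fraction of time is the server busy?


ρ = λ/μ = 30.74/58.9 = 0.5219

Final: 0.5219


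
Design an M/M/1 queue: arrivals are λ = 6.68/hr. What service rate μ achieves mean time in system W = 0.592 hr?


W = 1/(μ−λ) ⇒ μ − λ = 1/W = 1/0.592 = 1.6892
μ = λ + 1/W = 6.68 + 1.6892 = 8.3692 per hr

Final: 8.3692 /hr


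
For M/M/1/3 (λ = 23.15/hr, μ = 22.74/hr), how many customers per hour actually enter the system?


ρ = 1.0180; P_K = (1−ρ)ρ^3/(1−ρ^4) = 0.256740
λ_eff = λ(1 − P_K) = 23.15·(1 − 0.256740) = 23.15·0.743260 = 17.2065 /hr

Final: 17.2065 /hr


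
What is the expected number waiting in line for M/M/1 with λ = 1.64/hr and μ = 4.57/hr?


ρ = 1.64/4.57 = 0.3589
Lq = ρ²/(1−ρ) = 0.1288/0.6411 = 0.2009

Final: 0.2009


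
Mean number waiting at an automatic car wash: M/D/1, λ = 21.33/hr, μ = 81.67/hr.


ρ = 21.33/81.67 = 0.2612
M/D/1: Lq = ρ²/(2(1−ρ)) = 0.06821/(2·0.7388) = 0.04616

Final: 0.04616


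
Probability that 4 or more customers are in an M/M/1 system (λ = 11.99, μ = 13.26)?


ρ = 11.99/13.26 = 0.9042
P(N ≥ n) = ρ^n = 0.9042^4 = 0.668502

Final: 0.668502


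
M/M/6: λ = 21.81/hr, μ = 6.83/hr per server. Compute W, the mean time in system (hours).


a = 3.1933; ρ = 0.5322; P₀ = 0.040055
Lq = P₀·a^c·ρ/(c!(1−ρ)²) = 0.14345
Wq = Lq/λ = 0.14345/21.81 = 0.006577 hr
W = Wq + 1/μ = 0.006577 + 0.14641 = 0.15299 hr

Final: 0.15299 hr


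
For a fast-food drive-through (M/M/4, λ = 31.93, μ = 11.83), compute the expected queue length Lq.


a = λ/μ = 2.6991; ρ = a/4 = 0.6748
P₀ = 0.057413
Lq = P₀·a^c·ρ / (c!·(1−ρ)²) = 0.057413·53.07093·0.6748/(24·0.10578)
= 0.80988

Final: 0.80988


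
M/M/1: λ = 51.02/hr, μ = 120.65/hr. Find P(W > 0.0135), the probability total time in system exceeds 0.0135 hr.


W ~ Exponential(μ−λ) for M/M/1.
μ − λ = 120.65 − 51.02 = 69.6300
P(W > t) = e^{−(μ−λ)t} = e^{−0.9400} = 0.390626

Final: 0.390626


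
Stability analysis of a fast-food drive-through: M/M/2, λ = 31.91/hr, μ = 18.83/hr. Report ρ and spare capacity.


Total capacity cμ = 2·18.83 = 37.66/hr
ρ = λ/(cμ) = 31.91/37.66 = 0.8473
Stable ⇔ ρ < 1: YES
Spare capacity = cμ − λ = 37.66 − 31.91 = 5.75/hr

Final: ρ = 0.8473; stable; margin = 5.75/hr


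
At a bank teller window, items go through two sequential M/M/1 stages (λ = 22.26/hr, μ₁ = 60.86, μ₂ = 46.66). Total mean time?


Each node sees arrival rate λ = 22.26/hr (tandem ⇒ throughput preserved).
W₁ = 1/(μ₁−λ) = 1/(60.86−22.26) = 0.02591 hr
W₂ = 1/(μ₂−λ) = 1/(46.66−22.26) = 0.04098 hr
W_total = W₁ + W₂ = 0.02591 + 0.04098 = 0.06689 hr

Final: 0.06689 hr


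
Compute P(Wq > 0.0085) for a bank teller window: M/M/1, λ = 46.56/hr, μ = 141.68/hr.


ρ = 46.56/141.68 = 0.3286
P(Wq > t) = ρ·e^{−(μ−λ)t} = 0.3286·e^{−0.8085}
= 0.3286·0.445517 = 0.146409

Final: 0.146409


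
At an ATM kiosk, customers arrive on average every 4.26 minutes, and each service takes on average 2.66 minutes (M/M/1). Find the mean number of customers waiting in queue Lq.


λ = 60/4.26 = 14.0845 /hr
μ = 60/2.66 = 22.5564 /hr
ρ = λ/μ = 14.0845/22.5564 = 0.6244
Lq = ρ²/(1−ρ) = 0.3899/0.3756 = 1.0381

Final: 1.0381


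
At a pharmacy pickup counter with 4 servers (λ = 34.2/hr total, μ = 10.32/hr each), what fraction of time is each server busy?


ρ = λ/(cμ) = 34.2/(4·10.32) = 34.2/41.28 = 0.8285

Final: 0.8285


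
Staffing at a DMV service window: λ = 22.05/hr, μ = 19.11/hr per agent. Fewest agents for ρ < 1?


Stability requires cμ > λ ⇔ c > λ/μ.
λ/μ = 22.05/19.11 = 1.1538
Minimum integer c = ⌊1.1538⌋ + 1 = 2
Check: 2·19.11 = 38.22 > 22.05, while 1·19.11 = 19.11 ≤ 22.05

Final: 2 servers


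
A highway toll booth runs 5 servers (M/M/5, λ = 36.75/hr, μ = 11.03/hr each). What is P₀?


a = λ/μ = 36.75/11.03 = 3.3318; ρ = a/c = 0.6664
Σ_{k=0}^{4} a^k/k! (terms k=0..4) = 1.00000 + 3.33182 + 5.55052 + 6.16445 + 5.13471 = 21.18150
Tail: a^5/(5!(1−ρ)) = 410.59074/(120·0.3336) = 10.25547
P₀ = 1/(21.18150 + 10.25547) = 1/31.43697 = 0.031810

Final: 0.031810


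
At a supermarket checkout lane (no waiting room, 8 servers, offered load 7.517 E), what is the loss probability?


B(c,a) = (a^c/c!) / Σ_{k=0}^{c} a^k/k!
a^8/8! = 252.834235
Σ terms (k=0..8): 1.00000 + 7.51700 + 28.25264 + 70.79171 + 133.03532 + 200.00530 + 250.57331 + 269.07994 + 252.83423 = 1213.089452
B = 252.834235/1213.089452 = 0.208422

Final: 0.208422


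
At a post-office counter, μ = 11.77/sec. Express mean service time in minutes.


Mean service time = 1/μ = 1/11.77 second = 0.08496 second
In minutes: 0.08496 × 0.0166667 = 0.001416 min

Final: 0.001416 min


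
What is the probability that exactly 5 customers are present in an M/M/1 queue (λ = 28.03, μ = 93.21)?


ρ = 28.03/93.21 = 0.3007
P_n = (1−ρ)·ρ^n = (1 − 0.3007)·0.3007^5 = 0.6993·0.002459 = 0.001720

Final: 0.001720


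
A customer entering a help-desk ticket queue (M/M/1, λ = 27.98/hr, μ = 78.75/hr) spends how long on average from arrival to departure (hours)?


W = 1/(μ−λ) = 1/(78.75 − 27.98) = 1/50.77 = 0.01970 hr

Final: 0.01970 hr


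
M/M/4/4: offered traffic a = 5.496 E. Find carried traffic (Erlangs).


B(4,5.496) = 0.435550 (Erlang-B)
Carried load = a(1 − B) = 5.496·(1 − 0.435550) = 5.496·0.564450 = 3.1022 E

Final: 3.1022 Erlangs


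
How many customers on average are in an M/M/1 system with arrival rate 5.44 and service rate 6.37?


ρ = λ/μ = 5.44/6.37 = 0.8540
L = ρ/(1−ρ) = 0.8540/(1 − 0.8540) = 0.8540/0.1460 = 5.8495

Final: 5.8495


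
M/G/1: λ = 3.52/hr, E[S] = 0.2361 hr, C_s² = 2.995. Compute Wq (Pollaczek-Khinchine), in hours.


ρ = λ·E[S] = 3.52·0.2361 = 0.8311
E[S²] = E[S]²(1+C_s²) = 0.2361²·(1+2.995) = 0.222694
Wq = λ·E[S²]/(2(1−ρ)) = 3.52·0.222694/(2·0.1689) = 2.32017 hr

Final: 2.32017 hr


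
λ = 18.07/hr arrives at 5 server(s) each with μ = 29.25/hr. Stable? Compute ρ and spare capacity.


Total capacity cμ = 5·29.25 = 146.25/hr
ρ = λ/(cμ) = 18.07/146.25 = 0.1236
Stable ⇔ ρ < 1: YES
Spare capacity = cμ − λ = 146.25 − 18.07 = 128.18/hr

Final: ρ = 0.1236; stable; margin = 128.18/hr


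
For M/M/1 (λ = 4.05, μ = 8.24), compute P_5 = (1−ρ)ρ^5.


ρ = 4.05/8.24 = 0.4915
P_n = (1−ρ)·ρ^n = (1 − 0.4915)·0.4915^5 = 0.5085·0.028684 = 0.014586

Final: 0.014586


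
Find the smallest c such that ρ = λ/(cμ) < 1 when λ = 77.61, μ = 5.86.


Stability requires cμ > λ ⇔ c > λ/μ.
λ/μ = 77.61/5.86 = 13.2440
Minimum integer c = ⌊13.2440⌋ + 1 = 14
Check: 14·5.86 = 82.04 > 77.61, while 13·5.86 = 76.18 ≤ 77.61

Final: 14 servers


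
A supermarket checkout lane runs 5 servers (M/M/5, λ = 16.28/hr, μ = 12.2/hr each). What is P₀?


a = λ/μ = 16.28/12.2 = 1.3344; ρ = a/c = 0.2669
Σ_{k=0}^{4} a^k/k! (terms k=0..4) = 1.00000 + 1.33443 + 0.89035 + 0.39603 + 0.13212 = 3.75293
Tail: a^5/(5!(1−ρ)) = 4.23129/(120·0.7331) = 0.04810
P₀ = 1/(3.75293 + 0.04810) = 1/3.80102 = 0.263087

Final: 0.263087


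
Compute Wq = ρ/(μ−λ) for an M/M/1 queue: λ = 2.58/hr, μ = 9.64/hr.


ρ = 2.58/9.64 = 0.2676
Wq = ρ/(μ−λ) = 0.2676/(9.64 − 2.58) = 0.2676/7.06 = 0.03791 hr

Final: 0.03791 hr


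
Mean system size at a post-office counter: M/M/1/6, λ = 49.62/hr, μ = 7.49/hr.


ρ = 49.62/7.49 = 6.6248
L = ρ[1 − (K+1)ρ^K + Kρ^(K+1)] / [(1−ρ)(1−ρ^(K+1))]
Numerator: 6.6248·(1 − 7·84537.549245 + 6·560047.155346) = 18340990.167542
Denominator: (-5.6248)·(-560046.155346) = 3150166.158176
L = 18340990.167542/3150166.158176 = 5.8222

Final: 5.8222


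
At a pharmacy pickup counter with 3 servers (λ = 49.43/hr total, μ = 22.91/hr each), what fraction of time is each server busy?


ρ = λ/(cμ) = 49.43/(3·22.91) = 49.43/68.73 = 0.7192

Final: 0.7192


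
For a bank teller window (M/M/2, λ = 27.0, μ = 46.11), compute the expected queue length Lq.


a = λ/μ = 0.5856; ρ = a/2 = 0.2928
P₀ = 0.547056
Lq = P₀·a^c·ρ / (c!·(1−ρ)²) = 0.547056·0.34288·0.2928/(2·0.50016)
= 0.05490

Final: 0.05490


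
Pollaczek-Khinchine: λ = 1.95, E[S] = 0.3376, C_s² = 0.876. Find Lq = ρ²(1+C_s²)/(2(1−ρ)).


ρ = λ·E[S] = 1.95·0.3376 = 0.6583
Lq = ρ²(1+C_s²)/(2(1−ρ)) = 0.4334·(1+0.876)/(2·0.3417)
= 0.4334·1.8760/0.6834 = 1.18975

Final: 1.18975


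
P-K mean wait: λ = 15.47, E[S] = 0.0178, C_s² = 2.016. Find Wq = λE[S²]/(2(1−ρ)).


ρ = λ·E[S] = 15.47·0.0178 = 0.2754
E[S²] = E[S]²(1+C_s²) = 0.0178²·(1+2.016) = 0.0009556
Wq = λ·E[S²]/(2(1−ρ)) = 15.47·0.0009556/(2·0.7246) = 0.01020 hr

Final: 0.01020 hr


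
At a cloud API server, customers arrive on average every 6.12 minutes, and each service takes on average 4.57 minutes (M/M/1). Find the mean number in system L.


λ = 60/6.12 = 9.8039 /hr
μ = 60/4.57 = 13.1291 /hr
ρ = λ/μ = 9.8039/13.1291 = 0.7467
L = ρ/(1−ρ) = 0.7467/0.2533 = 2.9484

Final: 2.9484


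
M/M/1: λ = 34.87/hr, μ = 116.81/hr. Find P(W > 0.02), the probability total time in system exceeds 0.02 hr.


W ~ Exponential(μ−λ) for M/M/1.
μ − λ = 116.81 − 34.87 = 81.9400
P(W > t) = e^{−(μ−λ)t} = e^{−1.6388} = 0.194213

Final: 0.194213


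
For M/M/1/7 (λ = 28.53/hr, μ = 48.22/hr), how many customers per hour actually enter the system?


ρ = 0.5917; P_K = (1−ρ)ρ^7/(1−ρ^8) = 0.010522
λ_eff = λ(1 − P_K) = 28.53·(1 − 0.010522) = 28.53·0.989478 = 28.2298 /hr

Final: 28.2298 /hr


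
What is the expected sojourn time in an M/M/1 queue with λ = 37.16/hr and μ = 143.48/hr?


W = 1/(μ−λ) = 1/(143.48 − 37.16) = 1/106.32 = 0.009406 hr

Final: 0.009406 hr


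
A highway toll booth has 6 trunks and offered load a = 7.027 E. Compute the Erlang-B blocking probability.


B(c,a) = (a^c/c!) / Σ_{k=0}^{c} a^k/k!
a^6/6! = 167.219617
Σ terms (k=0..6): 1.00000 + 7.02700 + 24.68936 + 57.83072 + 101.59412 + 142.78038 + 167.21962 = 502.141199
B = 167.219617/502.141199 = 0.333013

Final: 0.333013


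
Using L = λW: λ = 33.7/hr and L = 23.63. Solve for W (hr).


W = L/λ = 23.63/33.7 = 0.7012 hr

Final: 0.7012 hr


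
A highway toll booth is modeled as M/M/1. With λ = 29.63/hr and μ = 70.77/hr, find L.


ρ = λ/μ = 29.63/70.77 = 0.4187
L = ρ/(1−ρ) = 0.4187/(1 − 0.4187) = 0.4187/0.5813 = 0.7202

Final: 0.7202


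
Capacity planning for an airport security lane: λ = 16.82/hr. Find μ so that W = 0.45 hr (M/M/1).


W = 1/(μ−λ) ⇒ μ − λ = 1/W = 1/0.45 = 2.2222
μ = λ + 1/W = 16.82 + 2.2222 = 19.0422 per hr

Final: 19.0422 /hr


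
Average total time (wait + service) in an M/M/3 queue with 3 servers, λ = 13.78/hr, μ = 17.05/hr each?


a = 0.8082; ρ = 0.2694; P₀ = 0.443410
Lq = P₀·a^c·ρ/(c!(1−ρ)²) = 0.01969
Wq = Lq/λ = 0.01969/13.78 = 0.001429 hr
W = Wq + 1/μ = 0.001429 + 0.05865 = 0.06008 hr

Final: 0.06008 hr


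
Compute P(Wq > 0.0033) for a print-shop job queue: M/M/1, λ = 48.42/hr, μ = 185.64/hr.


ρ = 48.42/185.64 = 0.2608
P(Wq > t) = ρ·e^{−(μ−λ)t} = 0.2608·e^{−0.4528}
= 0.2608·0.635829 = 0.165842

Final: 0.165842


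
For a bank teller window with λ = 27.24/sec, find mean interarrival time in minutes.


Mean interarrival time = 1/λ = 1/27.24 second = 0.03671 second
In minutes: 0.03671 × 0.0166667 = 0.0006118 min

Final: 0.0006118 min


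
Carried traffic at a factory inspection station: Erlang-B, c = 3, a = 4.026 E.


B(3,4.026) = 0.453048 (Erlang-B)
Carried load = a(1 − B) = 4.026·(1 − 0.453048) = 4.026·0.546952 = 2.2020 E

Final: 2.2020 Erlangs


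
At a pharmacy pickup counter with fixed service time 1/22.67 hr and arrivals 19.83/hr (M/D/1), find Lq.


ρ = 19.83/22.67 = 0.8747
M/D/1: Lq = ρ²/(2(1−ρ)) = 0.7651/(2·0.1253) = 3.05384

Final: 3.05384


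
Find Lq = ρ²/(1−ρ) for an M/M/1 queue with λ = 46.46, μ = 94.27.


ρ = 46.46/94.27 = 0.4928
Lq = ρ²/(1−ρ) = 0.2429/0.5072 = 0.4789

Final: 0.4789


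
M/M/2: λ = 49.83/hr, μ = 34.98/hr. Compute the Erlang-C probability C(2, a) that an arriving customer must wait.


a = λ/μ = 1.4245; ρ = a/2 = 0.7123
P₀ = 0.168044 (from M/M/c formula)
C(c,a) = [a^c/(c!(1−ρ))]·P₀ = [2.02928/(2·0.2877)]·0.168044
= 3.52629·0.168044 = 0.592572

Final: 0.592572


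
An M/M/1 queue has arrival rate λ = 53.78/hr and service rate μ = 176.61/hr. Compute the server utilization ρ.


ρ = λ/μ = 53.78/176.61 = 0.3045

Final: 0.3045


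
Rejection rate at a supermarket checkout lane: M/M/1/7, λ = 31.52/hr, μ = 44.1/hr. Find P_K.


ρ = λ/μ = 31.52/44.1 = 0.7147
P_K = (1−ρ)ρ^K/(1−ρ^(K+1)) = (0.2853·0.095287)/(1 − 0.068105)
= 0.027182/0.931895 = 0.029168

Final: 0.029168


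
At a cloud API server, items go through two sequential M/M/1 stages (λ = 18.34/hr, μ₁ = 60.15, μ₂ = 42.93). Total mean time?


Each node sees arrival rate λ = 18.34/hr (tandem ⇒ throughput preserved).
W₁ = 1/(μ₁−λ) = 1/(60.15−18.34) = 0.02392 hr
W₂ = 1/(μ₂−λ) = 1/(42.93−18.34) = 0.04067 hr
W_total = W₁ + W₂ = 0.02392 + 0.04067 = 0.06458 hr

Final: 0.06458 hr


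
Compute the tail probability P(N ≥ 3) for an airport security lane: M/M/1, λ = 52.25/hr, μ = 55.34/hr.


ρ = 52.25/55.34 = 0.9442
P(N ≥ n) = ρ^n = 0.9442^3 = 0.841669

Final: 0.841669


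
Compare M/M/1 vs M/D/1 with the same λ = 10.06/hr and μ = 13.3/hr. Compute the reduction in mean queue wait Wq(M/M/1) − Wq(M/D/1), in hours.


ρ = 10.06/13.3 = 0.7564
Wq(M/M/1) = ρ/(μ−λ) = 0.7564/3.24 = 0.23345 hr
Wq(M/D/1) = ρ/(2(μ−λ)) = 0.11673 hr
Savings = 0.23345 − 0.11673 = 0.11673 hr

Final: 0.11673 hr


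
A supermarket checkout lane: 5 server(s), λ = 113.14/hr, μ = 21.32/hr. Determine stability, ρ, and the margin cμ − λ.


Total capacity cμ = 5·21.32 = 106.60/hr
ρ = λ/(cμ) = 113.14/106.60 = 1.0614
Stable ⇔ ρ < 1: NO
Spare capacity = cμ − λ = 106.60 − 113.14 = -6.54/hr

Final: ρ = 1.0614; unstable; margin = -6.54/hr


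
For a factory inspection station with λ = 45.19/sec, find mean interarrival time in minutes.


Mean interarrival time = 1/λ = 1/45.19 second = 0.02213 second
In minutes: 0.02213 × 0.0166667 = 0.0003688 min

Final: 0.0003688 min


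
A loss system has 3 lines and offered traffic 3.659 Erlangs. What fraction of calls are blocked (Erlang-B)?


B(c,a) = (a^c/c!) / Σ_{k=0}^{c} a^k/k!
a^3/3! = 8.164620
Σ terms (k=0..3): 1.00000 + 3.65900 + 6.69414 + 8.16462 = 19.517761
B = 8.164620/19.517761 = 0.418317

Final: 0.418317


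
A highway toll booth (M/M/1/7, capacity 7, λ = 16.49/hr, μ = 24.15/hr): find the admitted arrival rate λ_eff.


ρ = 0.6828; P_K = (1−ρ)ρ^7/(1−ρ^8) = 0.023039
λ_eff = λ(1 − P_K) = 16.49·(1 − 0.023039) = 16.49·0.976961 = 16.1101 /hr

Final: 16.1101 /hr


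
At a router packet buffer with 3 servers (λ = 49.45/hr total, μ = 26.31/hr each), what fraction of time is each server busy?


ρ = λ/(cμ) = 49.45/(3·26.31) = 49.45/78.93 = 0.6265

Final: 0.6265


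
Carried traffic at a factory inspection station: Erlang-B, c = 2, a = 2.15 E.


B(2,2.15) = 0.423209 (Erlang-B)
Carried load = a(1 − B) = 2.15·(1 − 0.423209) = 2.15·0.576791 = 1.2401 E

Final: 1.2401 Erlangs


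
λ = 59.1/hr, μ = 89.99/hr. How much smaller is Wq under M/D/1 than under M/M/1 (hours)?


ρ = 59.1/89.99 = 0.6567
Wq(M/M/1) = ρ/(μ−λ) = 0.6567/30.89 = 0.02126 hr
Wq(M/D/1) = ρ/(2(μ−λ)) = 0.01063 hr
Savings = 0.02126 − 0.01063 = 0.01063 hr

Final: 0.01063 hr


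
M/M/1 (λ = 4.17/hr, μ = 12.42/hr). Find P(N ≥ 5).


ρ = 4.17/12.42 = 0.3357
P(N ≥ n) = ρ^n = 0.3357^5 = 0.004267

Final: 0.004267


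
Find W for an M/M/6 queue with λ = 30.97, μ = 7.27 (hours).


a = 4.2600; ρ = 0.7100; P₀ = 0.012307
Lq = P₀·a^c·ρ/(c!(1−ρ)²) = 0.86241
Wq = Lq/λ = 0.86241/30.97 = 0.02785 hr
W = Wq + 1/μ = 0.02785 + 0.13755 = 0.16540 hr

Final: 0.16540 hr


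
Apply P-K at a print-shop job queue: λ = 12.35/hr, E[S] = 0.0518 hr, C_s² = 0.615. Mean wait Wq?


ρ = λ·E[S] = 12.35·0.0518 = 0.6397
E[S²] = E[S]²(1+C_s²) = 0.0518²·(1+0.615) = 0.004333
Wq = λ·E[S²]/(2(1−ρ)) = 12.35·0.004333/(2·0.3603) = 0.07427 hr

Final: 0.07427 hr


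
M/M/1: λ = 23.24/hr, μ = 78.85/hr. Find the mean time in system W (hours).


W = 1/(μ−λ) = 1/(78.85 − 23.24) = 1/55.61 = 0.01798 hr

Final: 0.01798 hr


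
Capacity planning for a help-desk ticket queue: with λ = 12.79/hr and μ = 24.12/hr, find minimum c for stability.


Stability requires cμ > λ ⇔ c > λ/μ.
λ/μ = 12.79/24.12 = 0.5303
Minimum integer c = ⌊0.5303⌋ + 1 = 1
Check: 1·24.12 = 24.12 > 12.79, while 0·24.12 = 0.00 ≤ 12.79

Final: 1 servers


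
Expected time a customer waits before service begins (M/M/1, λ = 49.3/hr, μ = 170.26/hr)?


ρ = 49.3/170.26 = 0.2896
Wq = ρ/(μ−λ) = 0.2896/(170.26 − 49.3) = 0.2896/120.96 = 0.002394 hr

Final: 0.002394 hr


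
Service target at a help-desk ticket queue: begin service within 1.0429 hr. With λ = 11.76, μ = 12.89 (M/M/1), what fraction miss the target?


ρ = 11.76/12.89 = 0.9123
P(Wq > t) = ρ·e^{−(μ−λ)t} = 0.9123·e^{−1.1785}
= 0.9123·0.307747 = 0.280768

Final: 0.280768


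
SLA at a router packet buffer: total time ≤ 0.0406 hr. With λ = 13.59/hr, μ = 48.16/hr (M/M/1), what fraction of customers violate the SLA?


W ~ Exponential(μ−λ) for M/M/1.
μ − λ = 48.16 − 13.59 = 34.5700
P(W > t) = e^{−(μ−λ)t} = e^{−1.4035} = 0.245725

Final: 0.245725


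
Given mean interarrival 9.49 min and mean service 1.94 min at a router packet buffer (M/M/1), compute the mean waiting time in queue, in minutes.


λ = 60/9.49 = 6.3224 /hr
μ = 60/1.94 = 30.9278 /hr
ρ = λ/μ = 6.3224/30.9278 = 0.2044
Wq = ρ/(μ−λ) = 0.2044/(30.9278−6.3224) = 0.008308 hr
In minutes: 0.008308·60 = 0.4985 min

Final: 0.4985 min


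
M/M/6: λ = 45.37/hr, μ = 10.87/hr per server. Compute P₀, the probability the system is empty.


a = λ/μ = 45.37/10.87 = 4.1739; ρ = a/c = 0.6956
Σ_{k=0}^{5} a^k/k! (terms k=0..5) = 1.00000 + 4.17387 + 8.71061 + 12.11899 + 12.64578 + 10.55638 = 49.20563
Tail: a^6/(6!(1−ρ)) = 5287.31775/(720·0.3044) = 24.12810
P₀ = 1/(49.20563 + 24.12810) = 1/73.33374 = 0.013636

Final: 0.013636


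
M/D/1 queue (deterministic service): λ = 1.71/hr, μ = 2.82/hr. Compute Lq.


ρ = 1.71/2.82 = 0.6064
M/D/1: Lq = ρ²/(2(1−ρ)) = 0.3677/(2·0.3936) = 0.46708

Final: 0.46708


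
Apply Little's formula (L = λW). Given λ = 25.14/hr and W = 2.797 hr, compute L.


L = λW = 25.14·2.797 = 70.3166

Final: 70.3166


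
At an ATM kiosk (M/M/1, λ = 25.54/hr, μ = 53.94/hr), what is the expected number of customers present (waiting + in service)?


ρ = λ/μ = 25.54/53.94 = 0.4735
L = ρ/(1−ρ) = 0.4735/(1 − 0.4735) = 0.4735/0.5265 = 0.8993

Final: 0.8993


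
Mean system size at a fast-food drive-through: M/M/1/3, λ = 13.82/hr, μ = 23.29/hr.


ρ = 13.82/23.29 = 0.5934
L = ρ[1 − (K+1)ρ^K + Kρ^(K+1)] / [(1−ρ)(1−ρ^(K+1))]
Numerator: 0.5934·(1 − 4·0.208937 + 3·0.123981) = 0.318171
Denominator: (0.4066)·(0.876019) = 0.356200
L = 0.318171/0.356200 = 0.8932

Final: 0.8932


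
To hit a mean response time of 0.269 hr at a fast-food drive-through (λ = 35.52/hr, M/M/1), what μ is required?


W = 1/(μ−λ) ⇒ μ − λ = 1/W = 1/0.269 = 3.7175
μ = λ + 1/W = 35.52 + 3.7175 = 39.2375 per hr

Final: 39.2375 /hr


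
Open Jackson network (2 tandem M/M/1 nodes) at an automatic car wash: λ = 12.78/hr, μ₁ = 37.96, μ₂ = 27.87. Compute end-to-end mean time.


Each node sees arrival rate λ = 12.78/hr (tandem ⇒ throughput preserved).
W₁ = 1/(μ₁−λ) = 1/(37.96−12.78) = 0.03971 hr
W₂ = 1/(μ₂−λ) = 1/(27.87−12.78) = 0.06627 hr
W_total = W₁ + W₂ = 0.03971 + 0.06627 = 0.10598 hr

Final: 0.10598 hr


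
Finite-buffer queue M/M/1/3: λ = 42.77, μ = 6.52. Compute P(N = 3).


ρ = λ/μ = 42.77/6.52 = 6.5598
P_K = (1−ρ)ρ^K/(1−ρ^(K+1)) = (-5.5598·282.276656)/(1 − 1851.682909)
= -1569.406253/-1850.682909 = 0.848015

Final: 0.848015


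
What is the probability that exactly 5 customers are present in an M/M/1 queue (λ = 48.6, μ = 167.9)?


ρ = 48.6/167.9 = 0.2895
P_n = (1−ρ)·ρ^n = (1 − 0.2895)·0.2895^5 = 0.7105·0.002032 = 0.001444

Final: 0.001444


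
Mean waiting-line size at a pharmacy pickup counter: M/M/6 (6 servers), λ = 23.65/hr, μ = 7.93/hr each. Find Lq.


a = λ/μ = 2.9823; ρ = a/6 = 0.4971
P₀ = 0.049860
Lq = P₀·a^c·ρ / (c!·(1−ρ)²) = 0.049860·703.63551·0.4971/(720·0.25295)
= 0.09575

Final: 0.09575


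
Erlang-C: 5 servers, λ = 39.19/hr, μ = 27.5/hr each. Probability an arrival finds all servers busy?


a = λ/μ = 1.4251; ρ = a/5 = 0.2850
P₀ = 0.240196 (from M/M/c formula)
C(c,a) = [a^c/(c!(1−ρ))]·P₀ = [5.87777/(120·0.7150)]·0.240196
= 0.06851·0.240196 = 0.016455

Final: 0.016455


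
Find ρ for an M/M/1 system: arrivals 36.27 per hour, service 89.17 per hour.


ρ = λ/μ = 36.27/89.17 = 0.4068

Final: 0.4068


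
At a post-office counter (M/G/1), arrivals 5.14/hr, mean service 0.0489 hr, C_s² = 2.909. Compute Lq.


ρ = λ·E[S] = 5.14·0.0489 = 0.2513
Lq = ρ²(1+C_s²)/(2(1−ρ)) = 0.06317·(1+2.909)/(2·0.7487)
= 0.06317·3.9090/1.4973 = 0.16493

Final: 0.16493


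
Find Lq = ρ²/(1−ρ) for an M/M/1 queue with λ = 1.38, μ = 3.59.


ρ = 1.38/3.59 = 0.3844
Lq = ρ²/(1−ρ) = 0.1478/0.6156 = 0.2400

Final: 0.2400


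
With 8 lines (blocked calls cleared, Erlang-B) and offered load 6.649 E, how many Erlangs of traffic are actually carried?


B(8,6.649) = 0.158637 (Erlang-B)
Carried load = a(1 − B) = 6.649·(1 − 0.158637) = 6.649·0.841363 = 5.5942 E

Final: 5.5942 Erlangs


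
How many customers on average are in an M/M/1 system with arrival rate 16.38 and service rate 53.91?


ρ = λ/μ = 16.38/53.91 = 0.3038
L = ρ/(1−ρ) = 0.3038/(1 − 0.3038) = 0.3038/0.6962 = 0.4365

Final: 0.4365


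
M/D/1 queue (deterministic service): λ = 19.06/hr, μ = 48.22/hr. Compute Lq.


ρ = 19.06/48.22 = 0.3953
M/D/1: Lq = ρ²/(2(1−ρ)) = 0.1562/(2·0.6047) = 0.12918

Final: 0.12918


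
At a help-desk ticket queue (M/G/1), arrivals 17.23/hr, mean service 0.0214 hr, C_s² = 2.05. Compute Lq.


ρ = λ·E[S] = 17.23·0.0214 = 0.3687
Lq = ρ²(1+C_s²)/(2(1−ρ)) = 0.1360·(1+2.05)/(2·0.6313)
= 0.1360·3.0500/1.2626 = 0.32843

Final: 0.32843


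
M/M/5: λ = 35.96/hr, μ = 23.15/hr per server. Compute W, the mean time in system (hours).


a = 1.5533; ρ = 0.3107; P₀ = 0.211132
Lq = P₀·a^c·ρ/(c!(1−ρ)²) = 0.01040
Wq = Lq/λ = 0.01040/35.96 = 0.0002893 hr
W = Wq + 1/μ = 0.0002893 + 0.04320 = 0.04349 hr

Final: 0.04349 hr


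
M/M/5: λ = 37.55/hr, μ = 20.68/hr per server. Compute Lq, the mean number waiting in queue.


a = λ/μ = 1.8158; ρ = a/5 = 0.3632
P₀ = 0.161990
Lq = P₀·a^c·ρ / (c!·(1−ρ)²) = 0.161990·19.73772·0.3632/(120·0.40557)
= 0.02386

Final: 0.02386
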